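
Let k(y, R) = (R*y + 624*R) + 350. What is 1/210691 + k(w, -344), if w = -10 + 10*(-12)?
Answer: -35730243925/210691 ≈ -1.6959e+5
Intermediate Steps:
w = -130 (w = -10 - 120 = -130)
k(y, R) = 350 + 624*R + R*y (k(y, R) = (624*R + R*y) + 350 = 350 + 624*R + R*y)
1/210691 + k(w, -344) = 1/210691 + (350 + 624*(-344) - 344*(-130)) = 1/210691 + (350 - 214656 + 44720) = 1/210691 - 169586 = -35730243925/210691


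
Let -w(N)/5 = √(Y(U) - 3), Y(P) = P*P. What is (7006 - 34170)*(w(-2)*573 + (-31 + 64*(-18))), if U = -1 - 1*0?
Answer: 32135012 + 77824860*I*√2 ≈ 3.2135e+7 + 1.1006e+8*I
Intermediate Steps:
U = -1 (U = -1 + 0 = -1)
Y(P) = P²
w(N) = -5*I*√2 (w(N) = -5*√((-1)² - 3) = -5*√(1 - 3) = -5*I*√2)
(7006 - 34170)*(w(-2)*573 + (-31 + 64*(-18))) = (7006 - 34170)*(-5*I*√2*573 + (-31 + 64*(-18))) = -27164*(-2865*I*√2 + (-31 - 1152)) = -27164*(-2865*I*√2 - 1183) = -27164*(-1183 - 2865*I*√2) = 32135012 + 77824860*I*√2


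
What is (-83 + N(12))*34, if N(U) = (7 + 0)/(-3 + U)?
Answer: -25160/9 ≈ -2795.6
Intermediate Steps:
N(U) = 7/(-3 + U)
(-83 + N(12))*34 = (-83 + 7/(-3 + 12))*34 = (-83 + 7/9)*34 = -740/9*34 = -25160/9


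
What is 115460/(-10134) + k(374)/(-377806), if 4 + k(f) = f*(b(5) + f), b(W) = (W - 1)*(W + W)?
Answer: -11297637062/957171501 ≈ -11.803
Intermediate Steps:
b(W) = 2*W*(-1 + W) (b(W) = (-1 + W)*(2*W) = 2*W*(-1 + W))
k(f) = -4 + f*(40 + f) (k(f) = -4 + f*(2*5*(-1 + 5) + f) = -4 + f*(2*5*4 + f) = -4 + f*(40 + f))
115460/(-10134) + k(374)/(-377806) = 115460/(-10134) + (-4 + 374² + 40*374)/(-377806) = 115460*(-1/10134) + (-4 + 139876 + 14960)*(-1/377806) = -57730/5067 + 154832*(-1/377806) = -57730/5067 - 77416/188903 = -11297637062/957171501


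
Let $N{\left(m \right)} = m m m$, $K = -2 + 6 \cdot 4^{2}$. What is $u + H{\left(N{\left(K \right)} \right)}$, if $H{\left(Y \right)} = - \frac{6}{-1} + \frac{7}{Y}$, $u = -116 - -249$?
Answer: $\frac{115451183}{830584} \approx 139.0$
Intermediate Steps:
$K = 94$ ($K = -2 + 6 \cdot 16 = -2 + 96 = 94$)
$N{\left(m \right)} = m^{3}$ ($N{\left(m \right)} = m^{2} m = m^{3}$)
$u = 133$ ($u = -116 + 249 = 133$)
$H{\left(Y \right)} = 6 + \frac{7}{Y}$ ($H{\left(Y \right)} = \left(-6\right) \left(-1\right) + \frac{7}{Y} = 6 + \frac{7}{Y}$)
$u + H{\left(N{\left(K \right)} \right)} = 133 + \left(6 + \frac{7}{94^{3}}\right) = 133 + \left(6 + \frac{7}{830584}\right) = 133 + \frac{4983511}{830584} = \frac{115451183}{830584}$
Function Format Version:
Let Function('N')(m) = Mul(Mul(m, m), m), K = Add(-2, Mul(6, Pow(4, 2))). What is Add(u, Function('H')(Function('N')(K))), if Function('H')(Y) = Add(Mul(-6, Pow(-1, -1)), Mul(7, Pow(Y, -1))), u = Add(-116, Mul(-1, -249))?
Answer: Rational(115451183, 830584) ≈ 139.00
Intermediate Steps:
K = 94 (K = Add(-2, Mul(6, 16)) = Add(-2, 96) = 94)
Function('N')(m) = Pow(m, 3) (Function('N')(m) = Mul(Pow(m, 2), m) = Pow(m, 3))
u = 133 (u = Add(-116, 249) = 133)
Function('H')(Y) = Add(6, Mul(7, Pow(Y, -1))) (Function('H')(Y) = Add(Mul(-6, -1), Mul(7, Pow(Y, -1))) = Add(6, Mul(7, Pow(Y, -1))))
Add(u, Function('H')(Function('N')(K))) = Add(133, Add(6, Mul(7, Pow(Pow(94, 3), -1)))) = Add(133, Add(6, Mul(7, Pow(830584, -1)))) = Add(133, Add(6, Mul(7, Rational(1, 830584)))) = Add(133, Add(6, Rational(7, 830584))) = Add(133, Rational(4983511, 830584)) = Rational(115451183, 830584)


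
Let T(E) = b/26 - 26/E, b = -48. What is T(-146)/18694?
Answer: -1583/17740606 ≈ -8.9230e-5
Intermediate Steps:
T(E) = -24/13 - 26/E (T(E) = -48/26 - 26/E = -48*1/26 - 26/E = -24/13 - 26/E)
T(-146)/18694 = (-24/13 - 26/(-146))/18694 = (-24/13 - 26*(-1/146))*(1/18694) = (-24/13 + 13/73)*(1/18694) = -1583/949*1/18694 = -1583/17740606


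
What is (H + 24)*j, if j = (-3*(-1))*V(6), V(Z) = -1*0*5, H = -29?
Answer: 0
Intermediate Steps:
V(Z) = 0 (V(Z) = 0*5 = 0)
j = 0 (j = -3*(-1)*0 = 3*0 = 0)
(H + 24)*j = (-29 + 24)*0 = -5*0 = 0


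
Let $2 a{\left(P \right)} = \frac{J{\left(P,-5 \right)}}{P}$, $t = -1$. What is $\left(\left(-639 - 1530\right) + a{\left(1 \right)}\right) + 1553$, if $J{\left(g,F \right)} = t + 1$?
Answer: $-616$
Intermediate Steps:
$J{\left(g,F \right)} = 0$ ($J{\left(g,F \right)} = -1 + 1 = 0$)
$a{\left(P \right)} = 0$ ($a{\left(P \right)} = \frac{0 \frac{1}{P}}{2} = \frac{1}{2} \cdot 0 = 0$)
$\left(\left(-639 - 1530\right) + a{\left(1 \right)}\right) + 1553 = \left(\left(-639 - 1530\right) + 0\right) + 1553 = \left(-2169 + 0\right) + 1553 = -2169 + 1553 = -616$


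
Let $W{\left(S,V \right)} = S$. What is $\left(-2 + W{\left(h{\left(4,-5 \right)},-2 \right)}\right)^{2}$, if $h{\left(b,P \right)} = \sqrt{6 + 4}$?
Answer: $\left(2 - \sqrt{10}\right)^{2} \approx 1.3509$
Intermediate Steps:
$h{\left(b,P \right)} = \sqrt{10}$
$\left(-2 + W{\left(h{\left(4,-5 \right)},-2 \right)}\right)^{2} = \left(-2 + \sqrt{10}\right)^{2}$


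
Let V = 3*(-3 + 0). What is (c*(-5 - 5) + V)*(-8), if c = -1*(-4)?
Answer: 392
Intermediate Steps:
c = 4
V = -9 (V = 3*(-3) = -9)
(c*(-5 - 5) + V)*(-8) = (4*(-5 - 5) - 9)*(-8) = (4*(-10) - 9)*(-8) = (-40 - 9)*(-8) = -49*(-8) = 392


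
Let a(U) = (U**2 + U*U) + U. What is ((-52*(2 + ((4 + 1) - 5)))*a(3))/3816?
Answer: -91/159 ≈ -0.57233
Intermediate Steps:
a(U) = U + 2*U**2 (a(U) = (U**2 + U**2) + U = 2*U**2 + U = U + 2*U**2)
((-52*(2 + ((4 + 1) - 5)))*a(3))/3816 = ((-52*(2 + ((4 + 1) - 5)))*(3*(1 + 2*3)))/3816 = ((-52*(2 + (5 - 5)))*(3*(1 + 6)))*(1/3816) = ((-52*(2 + 0))*(3*7))*(1/3816) = (-52*2*21)*(1/3816) = (-13*8*21)*(1/3816) = -104*21*(1/3816) = -2184*1/3816 = -91/159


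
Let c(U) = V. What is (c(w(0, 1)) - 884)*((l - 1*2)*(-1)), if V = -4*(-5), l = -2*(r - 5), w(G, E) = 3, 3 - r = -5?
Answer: -6912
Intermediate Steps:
r = 8 (r = 3 - 1*(-5) = 3 + 5 = 8)
l = -6 (l = -2*(8 - 5) = -2*3 = -6)
V = 20
c(U) = 20
(c(w(0, 1)) - 884)*((l - 1*2)*(-1)) = (20 - 884)*((-6 - 1*2)*(-1)) = -864*(-6 - 2)*(-1) = -(-6912)*(-1) = -864*8 = -6912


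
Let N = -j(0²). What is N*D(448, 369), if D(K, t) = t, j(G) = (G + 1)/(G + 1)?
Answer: -369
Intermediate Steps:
j(G) = 1 (j(G) = (1 + G)/(1 + G) = 1)
N = -1 (N = -1*1 = -1)
N*D(448, 369) = -1*369 = -369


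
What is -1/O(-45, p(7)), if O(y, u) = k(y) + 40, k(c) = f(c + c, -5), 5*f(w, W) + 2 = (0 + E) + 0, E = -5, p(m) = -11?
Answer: -5/193 ≈ -0.025907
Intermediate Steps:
f(w, W) = -7/5 (f(w, W) = -2/5 + ((0 - 5) + 0)/5 = -2/5 + (-5 + 0)/5 = -2/5 + (1/5)*(-5) = -2/5 - 1 = -7/5)
k(c) = -7/5
O(y, u) = 193/5 (O(y, u) = -7/5 + 40 = 193/5)
-1/O(-45, p(7)) = -1/193/5 = -1*5/193 = -5/193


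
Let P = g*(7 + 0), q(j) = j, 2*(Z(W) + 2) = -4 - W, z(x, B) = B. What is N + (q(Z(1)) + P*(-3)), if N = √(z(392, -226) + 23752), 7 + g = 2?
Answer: 201/2 + 3*√2614 ≈ 253.88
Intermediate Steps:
g = -5 (g = -7 + 2 = -5)
Z(W) = -4 - W/2 (Z(W) = -2 + (-4 - W)/2 = -2 + (-2 - W/2) = -4 - W/2)
N = 3*√2614 (N = √(-226 + 23752) = √23526 = 3*√2614 ≈ 153.38)
P = -35 (P = -5*(7 + 0) = -5*7 = -35)
N + (q(Z(1)) + P*(-3)) = 3*√2614 + ((-4 - ½*1) - 35*(-3)) = 3*√2614 + ((-4 - ½) + 105) = 3*√2614 + (-9/2 + 105) = 3*√2614 + 201/2 = 201/2 + 3*√2614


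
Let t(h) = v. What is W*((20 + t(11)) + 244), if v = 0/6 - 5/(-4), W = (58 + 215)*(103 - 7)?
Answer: 6951672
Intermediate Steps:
W = 26208 (W = 273*96 = 26208)
v = 5/4 (v = 0*(⅙) - 5*(-¼) = 0 + 5/4 = 5/4 ≈ 1.2500)
t(h) = 5/4
W*((20 + t(11)) + 244) = 26208*((20 + 5/4) + 244) = 26208*(85/4 + 244) = 26208*(1061/4) = 6951672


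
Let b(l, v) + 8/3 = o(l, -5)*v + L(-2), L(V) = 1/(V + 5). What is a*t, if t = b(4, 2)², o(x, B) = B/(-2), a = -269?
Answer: -17216/9 ≈ -1912.9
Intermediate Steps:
o(x, B) = -B/2 (o(x, B) = B*(-½) = -B/2)
L(V) = 1/(5 + V)
b(l, v) = -7/3 + 5*v/2 (b(l, v) = -8/3 + ((-½*(-5))*v + 1/(5 - 2)) = -8/3 + (5*v/2 + 1/3) = -8/3 + (5*v/2 + ⅓) = -8/3 + (⅓ + 5*v/2) = -7/3 + 5*v/2)
t = 64/9 (t = (-7/3 + (5/2)*2)² = (-7/3 + 5)² = (8/3)² = 64/9 ≈ 7.1111)
a*t = -269*64/9 = -17216/9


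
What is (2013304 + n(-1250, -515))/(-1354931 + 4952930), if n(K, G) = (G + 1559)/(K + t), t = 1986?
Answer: 370448197/662031816 ≈ 0.55956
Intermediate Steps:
n(K, G) = (1559 + G)/(1986 + K) (n(K, G) = (G + 1559)/(K + 1986) = (1559 + G)/(1986 + K))
(2013304 + n(-1250, -515))/(-1354931 + 4952930) = (2013304 + (1559 - 515)/(1986 - 1250))/(-1354931 + 4952930) = (2013304 + 1044/736)/3597999 = (2013304 + (1/736)*1044)*(1/3597999) = (2013304 + 261/184)*(1/3597999) = (370448197/184)*(1/3597999) = 370448197/662031816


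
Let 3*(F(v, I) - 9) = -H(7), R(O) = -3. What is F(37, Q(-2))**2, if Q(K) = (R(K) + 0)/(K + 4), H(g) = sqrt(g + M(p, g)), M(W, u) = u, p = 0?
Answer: (27 - sqrt(14))**2/9 ≈ 60.106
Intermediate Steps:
H(g) = sqrt(2)*sqrt(g) (H(g) = sqrt(g + g) = sqrt(2*g) = sqrt(2)*sqrt(g))
Q(K) = -3/(4 + K) (Q(K) = (-3 + 0)/(K + 4) = -3/(4 + K))
F(v, I) = 9 - sqrt(14)/3 (F(v, I) = 9 + (-sqrt(2)*sqrt(7))/3 = 9 + (-sqrt(14))/3 = 9 - sqrt(14)/3)
F(37, Q(-2))**2 = (9 - sqrt(14)/3)**2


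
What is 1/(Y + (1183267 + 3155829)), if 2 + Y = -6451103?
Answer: -1/2112009 ≈ -4.7348e-7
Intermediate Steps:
Y = -6451105 (Y = -2 - 6451103 = -6451105)
1/(Y + (1183267 + 3155829)) = 1/(-6451105 + (1183267 + 3155829)) = 1/(-6451105 + 4339096) = 1/(-2112009) = -1/2112009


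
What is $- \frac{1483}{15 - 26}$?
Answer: $\frac{1483}{11} \approx 134.82$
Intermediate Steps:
$- \frac{1483}{15 - 26} = - \frac{1483}{-11} = \left(-1483\right) \left(- \frac{1}{11}\right) = \frac{1483}{11}$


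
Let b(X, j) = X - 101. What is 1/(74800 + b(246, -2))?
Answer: 1/74945 ≈ 1.3343e-5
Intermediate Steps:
b(X, j) = -101 + X
1/(74800 + b(246, -2)) = 1/(74800 + (-101 + 246)) = 1/(74800 + 145) = 1/74945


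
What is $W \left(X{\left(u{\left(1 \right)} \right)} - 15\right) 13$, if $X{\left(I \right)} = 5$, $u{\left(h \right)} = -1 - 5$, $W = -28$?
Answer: $3640$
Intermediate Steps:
$u{\left(h \right)} = -6$
$W \left(X{\left(u{\left(1 \right)} \right)} - 15\right) 13 = - 28 \left(5 - 15\right) 13 = \left(-28\right) \left(-10\right) 13 = 280 \cdot 13 = 3640$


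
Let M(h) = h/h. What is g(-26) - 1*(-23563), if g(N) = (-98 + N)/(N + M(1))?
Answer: 589199/25 ≈ 23568.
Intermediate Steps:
M(h) = 1
g(N) = (-98 + N)/(1 + N) (g(N) = (-98 + N)/(N + 1) = (-98 + N)/(1 + N))
g(-26) - 1*(-23563) = (-98 - 26)/(1 - 26) - 1*(-23563) = -124/(-25) + 23563 = -1/25*(-124) + 23563 = 124/25 + 23563 = 589199/25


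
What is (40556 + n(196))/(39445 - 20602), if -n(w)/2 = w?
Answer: 13388/6281 ≈ 2.1315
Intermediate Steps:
n(w) = -2*w
(40556 + n(196))/(39445 - 20602) = (40556 - 2*196)/(39445 - 20602) = (40556 - 392)/18843 = 40164*(1/18843) = 13388/6281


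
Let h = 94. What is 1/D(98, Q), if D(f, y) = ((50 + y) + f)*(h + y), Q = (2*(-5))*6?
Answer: 1/2992 ≈ 0.00033422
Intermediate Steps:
Q = -60 (Q = -10*6 = -60)
D(f, y) = (94 + y)*(50 + f + y) (D(f, y) = ((50 + y) + f)*(94 + y) = (50 + f + y)*(94 + y) = (94 + y)*(50 + f + y))
1/D(98, Q) = 1/(4700 + (-60)**2 + 94*98 + 144*(-60) + 98*(-60)) = 1/(4700 + 3600 + 9212 - 8640 - 5880) = 1/2992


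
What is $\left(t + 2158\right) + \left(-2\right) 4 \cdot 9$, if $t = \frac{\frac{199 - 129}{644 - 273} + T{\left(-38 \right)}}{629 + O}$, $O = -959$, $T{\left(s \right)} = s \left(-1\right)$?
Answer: $\frac{1658278}{795} \approx 2085.9$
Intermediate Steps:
$T{\left(s \right)} = - s$
$t = - \frac{92}{795}$ ($t = \frac{\frac{199 - 129}{644 - 273} - -38}{629 - 959} = \frac{\frac{70}{371} + 38}{-330} = \left(70 \cdot \frac{1}{371} + 38\right) \left(- \frac{1}{330}\right) = \left(\frac{10}{53} + 38\right) \left(- \frac{1}{330}\right) = \frac{2024}{53} \left(- \frac{1}{330}\right) = - \frac{92}{795} \approx -0.11572$)
$\left(t + 2158\right) + \left(-2\right) 4 \cdot 9 = \left(- \frac{92}{795} + 2158\right) + \left(-2\right) 4 \cdot 9 = \frac{1715518}{795} - 72 = \frac{1658278}{795}$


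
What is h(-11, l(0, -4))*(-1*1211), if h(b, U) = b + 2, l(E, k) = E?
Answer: 10899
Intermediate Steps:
h(b, U) = 2 + b
h(-11, l(0, -4))*(-1*1211) = (2 - 11)*(-1*1211) = -9*(-1211) = 10899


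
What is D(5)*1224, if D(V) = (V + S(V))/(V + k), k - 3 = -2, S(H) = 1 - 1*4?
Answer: 408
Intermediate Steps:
S(H) = -3 (S(H) = 1 - 4 = -3)
k = 1 (k = 3 - 2 = 1)
D(V) = (-3 + V)/(1 + V) (D(V) = (V - 3)/(V + 1) = (-3 + V)/(1 + V))
D(5)*1224 = ((-3 + 5)/(1 + 5))*1224 = (2/6)*1224 = ((⅙)*2)*1224 = (⅓)*1224 = 408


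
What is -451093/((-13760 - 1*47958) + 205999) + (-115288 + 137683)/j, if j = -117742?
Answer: -56343765001/16987933502 ≈ -3.3167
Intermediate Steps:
-451093/((-13760 - 1*47958) + 205999) + (-115288 + 137683)/j = -451093/((-13760 - 1*47958) + 205999) + (-115288 + 137683)/(-117742) = -451093/((-13760 - 47958) + 205999) + 22395*(-1/117742) = -451093/(-61718 + 205999) - 22395/117742 = -451093/144281 - 22395/117742 = -56343765001/16987933502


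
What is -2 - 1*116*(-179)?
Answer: 20762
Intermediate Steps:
-2 - 1*116*(-179) = -2 - 116*(-179) = -2 + 20764 = 20762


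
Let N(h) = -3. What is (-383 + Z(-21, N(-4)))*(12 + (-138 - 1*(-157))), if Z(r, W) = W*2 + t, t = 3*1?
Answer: -11966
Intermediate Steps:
t = 3
Z(r, W) = 3 + 2*W (Z(r, W) = W*2 + 3 = 2*W + 3 = 3 + 2*W)
(-383 + Z(-21, N(-4)))*(12 + (-138 - 1*(-157))) = (-383 + (3 + 2*(-3)))*(12 + (-138 - 1*(-157))) = (-383 + (3 - 6))*(12 + (-138 + 157)) = (-383 - 3)*(12 + 19) = -386*31 = -11966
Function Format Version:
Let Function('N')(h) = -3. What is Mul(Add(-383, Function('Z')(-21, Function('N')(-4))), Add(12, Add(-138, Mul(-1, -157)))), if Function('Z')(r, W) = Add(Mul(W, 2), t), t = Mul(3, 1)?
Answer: -11966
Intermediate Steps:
t = 3
Function('Z')(r, W) = Add(3, Mul(2, W)) (Function('Z')(r, W) = Add(Mul(W, 2), 3) = Add(Mul(2, W), 3) = Add(3, Mul(2, W)))
Mul(Add(-383, Function('Z')(-21, Function('N')(-4))), Add(12, Add(-138, Mul(-1, -157)))) = Mul(Add(-383, Add(3, Mul(2, -3))), Add(12, Add(-138, Mul(-1, -157)))) = Mul(Add(-383, Add(3, -6)), Add(12, Add(-138, 157))) = Mul(Add(-383, -3), Add(12, 19)) = Mul(-386, 31) = -11966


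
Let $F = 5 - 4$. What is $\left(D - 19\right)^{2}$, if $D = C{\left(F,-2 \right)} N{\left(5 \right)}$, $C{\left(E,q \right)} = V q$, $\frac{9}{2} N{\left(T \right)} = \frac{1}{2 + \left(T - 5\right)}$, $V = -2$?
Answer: $\frac{27889}{81} \approx 344.31$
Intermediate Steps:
$F = 1$
$N{\left(T \right)} = \frac{2}{9 \left(-3 + T\right)}$ ($N{\left(T \right)} = \frac{2}{9 \left(2 + \left(T - 5\right)\right)} = \frac{2}{9 \left(2 + \left(-5 + T\right)\right)} = \frac{2}{9 \left(-3 + T\right)}$)
$C{\left(E,q \right)} = - 2 q$
$D = \frac{4}{9}$ ($D = \left(-2\right) \left(-2\right) \frac{2}{9 \left(-3 + 5\right)} = 4 \frac{2}{9 \cdot 2} = 4 \cdot \frac{2}{9} \cdot \frac{1}{2} = 4 \cdot \frac{1}{9} = \frac{4}{9} \approx 0.44444$)
$\left(D - 19\right)^{2} = \left(\frac{4}{9} - 19\right)^{2} = \left(- \frac{167}{9}\right)^{2} = \frac{27889}{81}$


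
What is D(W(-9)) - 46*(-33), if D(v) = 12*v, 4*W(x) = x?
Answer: 1491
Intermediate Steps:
W(x) = x/4
D(W(-9)) - 46*(-33) = 12*((1/4)*(-9)) - 46*(-33) = 12*(-9/4) - 1*(-1518) = -27 + 1518 = 1491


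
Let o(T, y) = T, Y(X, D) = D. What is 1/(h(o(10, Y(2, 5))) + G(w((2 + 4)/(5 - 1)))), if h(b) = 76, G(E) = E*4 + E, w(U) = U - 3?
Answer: 2/137 ≈ 0.014599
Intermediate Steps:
w(U) = -3 + U
G(E) = 5*E (G(E) = 4*E + E = 5*E)
1/(h(o(10, Y(2, 5))) + G(w((2 + 4)/(5 - 1)))) = 1/(76 + 5*(-3 + (2 + 4)/(5 - 1))) = 1/(76 + 5*(-3 + 6/4)) = 1/(76 + 5*(-3 + 6*(1/4))) = 1/(76 + 5*(-3 + 3/2)) = 1/(76 + 5*(-3/2)) = 1/(76 - 15/2) = 1/(137/2) = 2/137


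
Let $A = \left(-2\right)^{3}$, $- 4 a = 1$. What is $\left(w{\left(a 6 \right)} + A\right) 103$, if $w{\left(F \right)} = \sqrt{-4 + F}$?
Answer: $-824 + \frac{103 i \sqrt{22}}{2} \approx -824.0 + 241.56 i$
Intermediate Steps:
$a = - \frac{1}{4}$ ($a = \left(- \frac{1}{4}\right) 1 = - \frac{1}{4} \approx -0.25$)
$A = -8$
$\left(w{\left(a 6 \right)} + A\right) 103 = \left(\sqrt{-4 - \frac{3}{2}} - 8\right) 103 = \left(\sqrt{- \frac{11}{2}} - 8\right) 103 = \left(\frac{i \sqrt{22}}{2} - 8\right) 103 = \left(-8 + \frac{i \sqrt{22}}{2}\right) 103 = -824 + \frac{103 i \sqrt{22}}{2}$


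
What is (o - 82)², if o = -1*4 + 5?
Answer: 6561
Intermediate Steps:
o = 1 (o = -4 + 5 = 1)
(o - 82)² = (1 - 82)² = (-81)² = 6561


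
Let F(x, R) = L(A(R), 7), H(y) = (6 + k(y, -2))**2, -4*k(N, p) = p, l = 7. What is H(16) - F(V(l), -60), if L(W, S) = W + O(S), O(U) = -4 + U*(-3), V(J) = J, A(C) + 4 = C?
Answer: 525/4 ≈ 131.25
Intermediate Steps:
k(N, p) = -p/4
A(C) = -4 + C
H(y) = 169/4 (H(y) = (6 - 1/4*(-2))**2 = (6 + 1/2)**2 = (13/2)**2 = 169/4)
O(U) = -4 - 3*U
L(W, S) = -4 + W - 3*S (L(W, S) = W + (-4 - 3*S) = -4 + W - 3*S)
F(x, R) = -29 + R (F(x, R) = -4 + (-4 + R) - 3*7 = -4 + (-4 + R) - 21 = -29 + R)
H(16) - F(V(l), -60) = 169/4 - (-29 - 60) = 169/4 - 1*(-89) = 169/4 + 89 = 525/4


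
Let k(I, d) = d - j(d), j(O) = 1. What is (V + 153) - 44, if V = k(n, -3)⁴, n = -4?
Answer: 365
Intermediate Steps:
k(I, d) = -1 + d (k(I, d) = d - 1*1 = d - 1 = -1 + d)
V = 256 (V = (-1 - 3)⁴ = (-4)⁴ = 256)
(V + 153) - 44 = (256 + 153) - 44 = 409 - 44 = 365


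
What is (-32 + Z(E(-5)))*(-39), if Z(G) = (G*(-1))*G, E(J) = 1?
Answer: 1287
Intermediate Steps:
Z(G) = -G**2 (Z(G) = (-G)*G = -G**2)
(-32 + Z(E(-5)))*(-39) = (-32 - 1*1**2)*(-39) = (-32 - 1*1)*(-39) = (-32 - 1)*(-39) = -33*(-39) = 1287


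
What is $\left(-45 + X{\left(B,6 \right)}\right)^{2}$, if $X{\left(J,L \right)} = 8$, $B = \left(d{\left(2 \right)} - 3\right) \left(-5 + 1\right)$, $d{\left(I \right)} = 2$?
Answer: $1369$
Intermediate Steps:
$B = 4$ ($B = \left(2 - 3\right) \left(-5 + 1\right) = \left(-1\right) \left(-4\right) = 4$)
$\left(-45 + X{\left(B,6 \right)}\right)^{2} = \left(-45 + 8\right)^{2} = \left(-37\right)^{2} = 1369$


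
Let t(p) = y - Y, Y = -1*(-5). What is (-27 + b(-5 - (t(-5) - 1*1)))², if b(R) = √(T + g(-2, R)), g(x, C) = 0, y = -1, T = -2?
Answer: (27 - I*√2)² ≈ 727.0 - 76.368*I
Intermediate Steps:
Y = 5
t(p) = -6 (t(p) = -1 - 1*5 = -1 - 5 = -6)
b(R) = I*√2 (b(R) = √(-2 + 0) = √(-2) = I*√2)
(-27 + b(-5 - (t(-5) - 1*1)))² = (-27 + I*√2)²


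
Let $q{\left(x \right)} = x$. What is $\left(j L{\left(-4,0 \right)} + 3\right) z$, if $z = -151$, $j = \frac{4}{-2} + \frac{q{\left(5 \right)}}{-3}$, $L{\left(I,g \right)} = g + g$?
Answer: $-453$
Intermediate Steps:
$L{\left(I,g \right)} = 2 g$
$j = - \frac{11}{3}$ ($j = \frac{4}{-2} + \frac{5}{-3} = 4 \left(- \frac{1}{2}\right) + 5 \left(- \frac{1}{3}\right) = -2 - \frac{5}{3} = - \frac{11}{3} \approx -3.6667$)
$\left(j L{\left(-4,0 \right)} + 3\right) z = \left(- \frac{11 \cdot 2 \cdot 0}{3} + 3\right) \left(-151\right) = \left(\left(- \frac{11}{3}\right) 0 + 3\right) \left(-151\right) = \left(0 + 3\right) \left(-151\right) = 3 \left(-151\right) = -453$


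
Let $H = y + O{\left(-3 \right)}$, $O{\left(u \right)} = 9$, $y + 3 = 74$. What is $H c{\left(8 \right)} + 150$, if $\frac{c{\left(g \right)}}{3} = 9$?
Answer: $2310$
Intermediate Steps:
$y = 71$ ($y = -3 + 74 = 71$)
$c{\left(g \right)} = 27$ ($c{\left(g \right)} = 3 \cdot 9 = 27$)
$H = 80$ ($H = 71 + 9 = 80$)
$H c{\left(8 \right)} + 150 = 80 \cdot 27 + 150 = 2160 + 150 = 2310$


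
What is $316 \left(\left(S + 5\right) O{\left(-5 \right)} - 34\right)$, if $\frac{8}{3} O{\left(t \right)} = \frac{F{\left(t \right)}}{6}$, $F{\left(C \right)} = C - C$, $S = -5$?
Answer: $-10744$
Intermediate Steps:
$F{\left(C \right)} = 0$
$O{\left(t \right)} = 0$ ($O{\left(t \right)} = \frac{3 \cdot \frac{0}{6}}{8} = \frac{3 \cdot 0 \cdot \frac{1}{6}}{8} = \frac{3}{8} \cdot 0 = 0$)
$316 \left(\left(S + 5\right) O{\left(-5 \right)} - 34\right) = 316 \left(\left(-5 + 5\right) 0 - 34\right) = 316 \left(0 \cdot 0 - 34\right) = 316 \left(0 - 34\right) = 316 \left(-34\right) = -10744$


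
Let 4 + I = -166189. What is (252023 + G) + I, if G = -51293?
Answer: 34537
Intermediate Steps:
I = -166193 (I = -4 - 166189 = -166193)
(252023 + G) + I = (252023 - 51293) - 166193 = 200730 - 166193 = 34537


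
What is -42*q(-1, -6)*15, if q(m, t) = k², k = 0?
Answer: 0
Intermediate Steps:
q(m, t) = 0 (q(m, t) = 0² = 0)
-42*q(-1, -6)*15 = -42*0*15 = 0*15 = 0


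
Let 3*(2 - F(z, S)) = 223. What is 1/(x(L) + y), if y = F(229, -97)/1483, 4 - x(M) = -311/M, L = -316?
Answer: 1405884/4171325 ≈ 0.33704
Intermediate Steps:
x(M) = 4 + 311/M (x(M) = 4 - (-311)/M = 4 + 311/M)
F(z, S) = -217/3 (F(z, S) = 2 - ⅓*223 = 2 - 223/3 = -217/3)
y = -217/4449 (y = -217/3/1483 = -217/3*1/1483 = -217/4449 ≈ -0.048775)
1/(x(L) + y) = 1/((4 + 311/(-316)) - 217/4449) = 1/((4 + 311*(-1/316)) - 217/4449) = 1/((4 - 311/316) - 217/4449) = 1/(953/316 - 217/4449) = 1/(4171325/1405884) = 1405884/4171325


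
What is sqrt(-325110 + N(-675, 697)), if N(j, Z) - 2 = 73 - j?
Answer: 6*I*sqrt(9010) ≈ 569.53*I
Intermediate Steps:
N(j, Z) = 75 - j (N(j, Z) = 2 + (73 - j) = 75 - j)
sqrt(-325110 + N(-675, 697)) = sqrt(-325110 + (75 - 1*(-675))) = sqrt(-325110 + (75 + 675)) = sqrt(-325110 + 750) = sqrt(-324360) = 6*I*sqrt(9010)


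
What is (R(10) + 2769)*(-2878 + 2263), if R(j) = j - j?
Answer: -1702935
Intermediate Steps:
R(j) = 0
(R(10) + 2769)*(-2878 + 2263) = (0 + 2769)*(-2878 + 2263) = 2769*(-615) = -1702935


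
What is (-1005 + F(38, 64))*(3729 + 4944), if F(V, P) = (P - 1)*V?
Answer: 12046797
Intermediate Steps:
F(V, P) = V*(-1 + P) (F(V, P) = (-1 + P)*V = V*(-1 + P))
(-1005 + F(38, 64))*(3729 + 4944) = (-1005 + 38*(-1 + 64))*(3729 + 4944) = (-1005 + 38*63)*8673 = (-1005 + 2394)*8673 = 1389*8673 = 12046797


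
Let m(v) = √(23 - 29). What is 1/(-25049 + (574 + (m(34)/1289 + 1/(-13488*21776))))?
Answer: -3508163821088975608189102848/85862309521165139741499873455185 - 111199861833602236416*I*√6/85862309521165139741499873455185 ≈ -4.0858e-5 - 3.1723e-12*I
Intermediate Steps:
m(v) = I*√6 (m(v) = √(-6) = I*√6)
1/(-25049 + (574 + (m(34)/1289 + 1/(-13488*21776)))) = 1/(-25049 + (574 + ((I*√6)/1289 + 1/(-13488*21776)))) = 1/(-25049 + (574 + ((I*√6)*(1/1289) - 1/13488*1/21776))) = 1/(-25049 + (574 + (I*√6/1289 - 1/293714688))) = 1/(-25049 + (574 + (-1/293714688 + I*√6/1289))) = 1/(-25049 + (168592230911/293714688 + I*√6/1289)) = 1/(-7188666988801/293714688 + I*√6/1289)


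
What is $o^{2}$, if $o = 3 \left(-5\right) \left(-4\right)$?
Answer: $3600$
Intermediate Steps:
$o = 60$ ($o = \left(-15\right) \left(-4\right) = 60$)
$o^{2} = 60^{2} = 3600$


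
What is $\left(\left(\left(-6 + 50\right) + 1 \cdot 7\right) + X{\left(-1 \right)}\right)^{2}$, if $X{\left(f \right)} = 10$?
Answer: $3721$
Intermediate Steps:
$\left(\left(\left(-6 + 50\right) + 1 \cdot 7\right) + X{\left(-1 \right)}\right)^{2} = \left(\left(\left(-6 + 50\right) + 1 \cdot 7\right) + 10\right)^{2} = \left(\left(44 + 7\right) + 10\right)^{2} = \left(51 + 10\right)^{2} = 61^{2} = 3721$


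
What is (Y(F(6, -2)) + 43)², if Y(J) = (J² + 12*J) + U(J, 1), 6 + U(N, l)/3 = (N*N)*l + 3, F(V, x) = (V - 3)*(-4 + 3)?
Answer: 1156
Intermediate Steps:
F(V, x) = 3 - V (F(V, x) = (-3 + V)*(-1) = 3 - V)
U(N, l) = -9 + 3*l*N² (U(N, l) = -18 + 3*((N*N)*l + 3) = -18 + 3*(N²*l + 3) = -18 + 3*(l*N² + 3) = -18 + 3*(3 + l*N²) = -18 + (9 + 3*l*N²) = -9 + 3*l*N²)
Y(J) = -9 + 4*J² + 12*J (Y(J) = (J² + 12*J) + (-9 + 3*1*J²) = (J² + 12*J) + (-9 + 3*J²) = -9 + 4*J² + 12*J)
(Y(F(6, -2)) + 43)² = ((-9 + 4*(3 - 1*6)² + 12*(3 - 1*6)) + 43)² = ((-9 + 4*(3 - 6)² + 12*(3 - 6)) + 43)² = ((-9 + 4*(-3)² + 12*(-3)) + 43)² = ((-9 + 4*9 - 36) + 43)² = ((-9 + 36 - 36) + 43)² = (-9 + 43)² = 34² = 1156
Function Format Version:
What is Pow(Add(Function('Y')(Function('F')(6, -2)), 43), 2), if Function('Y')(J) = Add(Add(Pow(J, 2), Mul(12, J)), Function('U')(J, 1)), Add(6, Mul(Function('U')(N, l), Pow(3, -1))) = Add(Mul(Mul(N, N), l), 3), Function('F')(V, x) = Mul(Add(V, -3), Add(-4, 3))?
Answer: 1156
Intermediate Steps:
Function('F')(V, x) = Add(3, Mul(-1, V)) (Function('F')(V, x) = Mul(Add(-3, V), -1) = Add(3, Mul(-1, V)))
Function('U')(N, l) = Add(-9, Mul(3, l, Pow(N, 2))) (Function('U')(N, l) = Add(-18, Mul(3, Add(Mul(Mul(N, N), l), 3))) = Add(-18, Mul(3, Add(Mul(Pow(N, 2), l), 3))) = Add(-18, Mul(3, Add(Mul(l, Pow(N, 2)), 3))) = Add(-18, Mul(3, Add(3, Mul(l, Pow(N, 2))))) = Add(-18, Add(9, Mul(3, l, Pow(N, 2)))) = Add(-9, Mul(3, l, Pow(N, 2))))
Function('Y')(J) = Add(-9, Mul(4, Pow(J, 2)), Mul(12, J)) (Function('Y')(J) = Add(Add(Pow(J, 2), Mul(12, J)), Add(-9, Mul(3, 1, Pow(J, 2)))) = Add(Add(Pow(J, 2), Mul(12, J)), Add(-9, Mul(3, Pow(J, 2)))) = Add(-9, Mul(4, Pow(J, 2)), Mul(12, J)))
Pow(Add(Function('Y')(Function('F')(6, -2)), 43), 2) = Pow(Add(Add(-9, Mul(4, Pow(Add(3, Mul(-1, 6)), 2)), Mul(12, Add(3, Mul(-1, 6)))), 43), 2) = Pow(Add(Add(-9, Mul(4, Pow(Add(3, -6), 2)), Mul(12, Add(3, -6))), 43), 2) = Pow(Add(Add(-9, Mul(4, Pow(-3, 2)), Mul(12, -3)), 43), 2) = Pow(Add(Add(-9, Mul(4, 9), -36), 43), 2) = Pow(Add(Add(-9, 36, -36), 43), 2) = Pow(Add(-9, 43), 2) = Pow(34, 2) = 1156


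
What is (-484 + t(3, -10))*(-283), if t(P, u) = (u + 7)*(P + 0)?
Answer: 139519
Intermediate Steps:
t(P, u) = P*(7 + u) (t(P, u) = (7 + u)*P = P*(7 + u))
(-484 + t(3, -10))*(-283) = (-484 + 3*(7 - 10))*(-283) = (-484 + 3*(-3))*(-283) = (-484 - 9)*(-283) = -493*(-283) = 139519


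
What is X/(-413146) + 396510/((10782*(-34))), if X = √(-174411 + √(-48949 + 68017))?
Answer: -66085/61098 - I*√(174411 - 2*√4767)/413146 ≈ -1.0816 - 0.0010104*I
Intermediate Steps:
X = √(-174411 + 2*√4767) (X = √(-174411 + √19068) = √(-174411 + 2*√4767) ≈ 417.46*I)
X/(-413146) + 396510/((10782*(-34))) = √(-174411 + 2*√4767)/(-413146) + 396510/((10782*(-34))) = √(-174411 + 2*√4767)*(-1/413146) + 396510/(-366588) = -√(-174411 + 2*√4767)/413146 + 396510*(-1/366588) = -√(-174411 + 2*√4767)/413146 - 66085/61098 = -66085/61098 - √(-174411 + 2*√4767)/413146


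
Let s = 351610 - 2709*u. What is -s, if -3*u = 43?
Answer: -390439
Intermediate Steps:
u = -43/3 (u = -1/3*43 = -43/3 ≈ -14.333)
s = 390439 (s = 351610 - 2709*(-43/3) = 351610 + 38829 = 390439)
-s = -1*390439 = -390439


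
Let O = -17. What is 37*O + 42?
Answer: -587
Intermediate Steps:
37*O + 42 = 37*(-17) + 42 = -629 + 42 = -587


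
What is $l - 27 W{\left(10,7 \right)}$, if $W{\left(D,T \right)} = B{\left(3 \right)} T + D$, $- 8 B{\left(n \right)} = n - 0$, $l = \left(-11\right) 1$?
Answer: $- \frac{1681}{8} \approx -210.13$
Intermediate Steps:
$l = -11$
$B{\left(n \right)} = - \frac{n}{8}$ ($B{\left(n \right)} = - \frac{n - 0}{8} = - \frac{n + 0}{8} = - \frac{n}{8}$)
$W{\left(D,T \right)} = D - \frac{3 T}{8}$ ($W{\left(D,T \right)} = \left(- \frac{1}{8}\right) 3 T + D = - \frac{3 T}{8} + D = D - \frac{3 T}{8}$)
$l - 27 W{\left(10,7 \right)} = -11 - 27 \left(10 - \frac{21}{8}\right) = -11 - \frac{1593}{8} = - \frac{1681}{8}$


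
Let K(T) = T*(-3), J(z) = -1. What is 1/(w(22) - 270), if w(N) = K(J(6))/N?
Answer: -22/5937 ≈ -0.0037056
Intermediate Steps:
K(T) = -3*T
w(N) = 3/N (w(N) = (-3*(-1))/N = 3/N)
1/(w(22) - 270) = 1/(3/22 - 270) = 1/(-5937/22) = -22/5937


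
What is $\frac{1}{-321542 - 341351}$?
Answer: $- \frac{1}{662893} \approx -1.5085 \cdot 10^{-6}$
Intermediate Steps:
$\frac{1}{-321542 - 341351} = \frac{1}{-662893} = - \frac{1}{662893}$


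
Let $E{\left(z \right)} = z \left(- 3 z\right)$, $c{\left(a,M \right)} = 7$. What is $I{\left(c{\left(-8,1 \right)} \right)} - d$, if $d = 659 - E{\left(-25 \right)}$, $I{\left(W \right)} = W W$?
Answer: $-2485$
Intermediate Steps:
$I{\left(W \right)} = W^{2}$
$E{\left(z \right)} = - 3 z^{2}$
$d = 2534$ ($d = 659 - - 3 \left(-25\right)^{2} = 659 - \left(-3\right) 625 = 659 - -1875 = 659 + 1875 = 2534$)
$I{\left(c{\left(-8,1 \right)} \right)} - d = 7^{2} - 2534 = 49 - 2534 = -2485$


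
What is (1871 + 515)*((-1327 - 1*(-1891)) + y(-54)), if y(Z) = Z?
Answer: 1216860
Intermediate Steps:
(1871 + 515)*((-1327 - 1*(-1891)) + y(-54)) = (1871 + 515)*((-1327 - 1*(-1891)) - 54) = 2386*((-1327 + 1891) - 54) = 2386*(564 - 54) = 2386*510 = 1216860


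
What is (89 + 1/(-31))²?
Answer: 7606564/961 ≈ 7915.3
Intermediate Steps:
(89 + 1/(-31))² = (89 - 1/31)² = (2758/31)² = 7606564/961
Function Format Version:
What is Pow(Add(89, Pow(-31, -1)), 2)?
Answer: Rational(7606564, 961) ≈ 7915.3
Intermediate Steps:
Pow(Add(89, Pow(-31, -1)), 2) = Pow(Add(89, Rational(-1, 31)), 2) = Pow(Rational(2758, 31), 2) = Rational(7606564, 961)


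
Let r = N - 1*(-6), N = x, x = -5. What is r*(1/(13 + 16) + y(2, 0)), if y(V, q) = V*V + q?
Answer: 117/29 ≈ 4.0345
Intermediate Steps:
y(V, q) = q + V² (y(V, q) = V² + q = q + V²)
N = -5
r = 1 (r = -5 - 1*(-6) = -5 + 6 = 1)
r*(1/(13 + 16) + y(2, 0)) = 1*(1/(13 + 16) + (0 + 2²)) = 1*(1/29 + (0 + 4)) = 1*(1/29 + 4) = 1*(117/29) = 117/29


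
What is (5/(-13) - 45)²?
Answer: 348100/169 ≈ 2059.8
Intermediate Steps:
(5/(-13) - 45)² = (5*(-1/13) - 45)² = (-5/13 - 45)² = (-590/13)² = 348100/169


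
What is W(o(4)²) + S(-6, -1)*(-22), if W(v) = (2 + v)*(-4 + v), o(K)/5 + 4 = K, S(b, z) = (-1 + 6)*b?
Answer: 652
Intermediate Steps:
S(b, z) = 5*b
o(K) = -20 + 5*K
W(v) = (-4 + v)*(2 + v)
W(o(4)²) + S(-6, -1)*(-22) = (-8 + ((-20 + 5*4)²)² - 2*(-20 + 5*4)²) + (5*(-6))*(-22) = (-8 + ((-20 + 20)²)² - 2*(-20 + 20)²) - 30*(-22) = (-8 + (0²)² - 2*0²) + 660 = (-8 + 0² - 2*0) + 660 = (-8 + 0 + 0) + 660 = -8 + 660 = 652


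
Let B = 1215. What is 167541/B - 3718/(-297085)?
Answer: 3318562357/24063885 ≈ 137.91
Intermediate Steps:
167541/B - 3718/(-297085) = 167541/1215 - 3718/(-297085) = 167541*(1/1215) - 3718*(-1/297085) = 55847/405 + 3718/297085 = 3318562357/24063885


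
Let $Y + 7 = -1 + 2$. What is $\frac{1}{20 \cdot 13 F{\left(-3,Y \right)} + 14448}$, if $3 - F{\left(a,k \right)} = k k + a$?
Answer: $\frac{1}{6648} \approx 0.00015042$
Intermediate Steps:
$Y = -6$ ($Y = -7 + \left(-1 + 2\right) = -7 + 1 = -6$)
$F{\left(a,k \right)} = 3 - a - k^{2}$ ($F{\left(a,k \right)} = 3 - \left(k k + a\right) = 3 - \left(k^{2} + a\right) = 3 - \left(a + k^{2}\right) = 3 - a - k^{2}$)
$\frac{1}{20 \cdot 13 F{\left(-3,Y \right)} + 14448} = \frac{1}{20 \cdot 13 \left(3 - -3 - \left(-6\right)^{2}\right) + 14448} = \frac{1}{260 \left(3 + 3 - 36\right) + 14448} = \frac{1}{260 \left(-30\right) + 14448} = \frac{1}{-7800 + 14448} = \frac{1}{6648}$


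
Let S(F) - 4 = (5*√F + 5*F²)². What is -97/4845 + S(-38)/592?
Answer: 126278728603/1434120 + 9025*I*√38/74 ≈ 88053.0 + 751.81*I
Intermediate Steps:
S(F) = 4 + (5*√F + 5*F²)²
-97/4845 + S(-38)/592 = -97/4845 + (4 + 25*(√(-38) + (-38)²)²)/592 = -97*1/4845 + (4 + 25*(I*√38 + 1444)²)*(1/592) = -97/4845 + (4 + 25*(1444 + I*√38)²)*(1/592) = -97/4845 + (1/148 + 25*(1444 + I*√38)²/592) = -9511/717060 + 25*(1444 + I*√38)²/592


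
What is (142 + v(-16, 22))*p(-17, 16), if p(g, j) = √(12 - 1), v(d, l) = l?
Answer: 164*√11 ≈ 543.93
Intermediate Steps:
p(g, j) = √11
(142 + v(-16, 22))*p(-17, 16) = (142 + 22)*√11 = 164*√11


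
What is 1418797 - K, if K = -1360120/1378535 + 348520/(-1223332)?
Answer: 119633494378672909/84320298931 ≈ 1.4188e+6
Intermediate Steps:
K = -107216266902/84320298931 (K = -1360120*1/1378535 + 348520*(-1/1223332) = -272024/275707 - 87130/305833 = -107216266902/84320298931 ≈ -1.2715)
1418797 - K = 1418797 - 1*(-107216266902/84320298931) = 1418797 + 107216266902/84320298931 = 119633494378672909/84320298931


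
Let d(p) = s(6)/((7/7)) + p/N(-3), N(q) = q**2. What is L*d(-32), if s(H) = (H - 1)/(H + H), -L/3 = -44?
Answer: -1243/3 ≈ -414.33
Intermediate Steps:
L = 132 (L = -3*(-44) = 132)
s(H) = (-1 + H)/(2*H) (s(H) = (-1 + H)/((2*H)) = (-1 + H)*(1/(2*H)) = (-1 + H)/(2*H))
d(p) = 5/12 + p/9 (d(p) = ((1/2)*(-1 + 6)/6)/((7/7)) + p/((-3)**2) = ((1/2)*(1/6)*5)/((7*(1/7))) + p/9 = (5/12)/1 + p*(1/9) = (5/12)*1 + p/9 = 5/12 + p/9)
L*d(-32) = 132*(5/12 + (1/9)*(-32)) = 132*(5/12 - 32/9) = 132*(-113/36) = -1243/3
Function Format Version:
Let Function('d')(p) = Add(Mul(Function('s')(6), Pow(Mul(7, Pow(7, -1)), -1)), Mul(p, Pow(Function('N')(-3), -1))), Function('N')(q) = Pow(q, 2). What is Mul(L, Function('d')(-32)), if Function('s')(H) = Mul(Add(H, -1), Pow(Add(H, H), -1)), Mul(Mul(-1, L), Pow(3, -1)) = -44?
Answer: Rational(-1243, 3) ≈ -414.33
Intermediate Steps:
L = 132 (L = Mul(-3, -44) = 132)
Function('s')(H) = Mul(Rational(1, 2), Pow(H, -1), Add(-1, H)) (Function('s')(H) = Mul(Add(-1, H), Pow(Mul(2, H), -1)) = Mul(Add(-1, H), Mul(Rational(1, 2), Pow(H, -1))) = Mul(Rational(1, 2), Pow(H, -1), Add(-1, H)))
Function('d')(p) = Add(Rational(5, 12), Mul(Rational(1, 9), p)) (Function('d')(p) = Add(Mul(Mul(Rational(1, 2), Pow(6, -1), Add(-1, 6)), Pow(Mul(7, Pow(7, -1)), -1)), Mul(p, Pow(Pow(-3, 2), -1))) = Add(Mul(Mul(Rational(1, 2), Rational(1, 6), 5), Pow(Mul(7, Rational(1, 7)), -1)), Mul(p, Pow(9, -1))) = Add(Mul(Rational(5, 12), Pow(1, -1)), Mul(p, Rational(1, 9))) = Add(Mul(Rational(5, 12), 1), Mul(Rational(1, 9), p)) = Add(Rational(5, 12), Mul(Rational(1, 9), p)))
Mul(L, Function('d')(-32)) = Mul(132, Add(Rational(5, 12), Mul(Rational(1, 9), -32))) = Mul(132, Add(Rational(5, 12), Rational(-32, 9))) = Mul(132, Rational(-113, 36)) = Rational(-1243, 3)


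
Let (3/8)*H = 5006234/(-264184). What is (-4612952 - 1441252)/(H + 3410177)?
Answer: -599783936076/337837818979 ≈ -1.7754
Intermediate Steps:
H = -5006234/99069 (H = 8*(5006234/(-264184))/3 = 8*(5006234*(-1/264184))/3 = (8/3)*(-2503117/132092) = -5006234/99069 ≈ -50.533)
(-4612952 - 1441252)/(H + 3410177) = (-4612952 - 1441252)/(-5006234/99069 + 3410177) = -6054204/337837818979/99069 = -6054204*99069/337837818979 = -599783936076/337837818979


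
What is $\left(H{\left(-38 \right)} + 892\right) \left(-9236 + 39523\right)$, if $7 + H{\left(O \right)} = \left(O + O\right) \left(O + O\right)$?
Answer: $201741707$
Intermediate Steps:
$H{\left(O \right)} = -7 + 4 O^{2}$ ($H{\left(O \right)} = -7 + \left(O + O\right) \left(O + O\right) = -7 + 2 O 2 O = -7 + 4 O^{2}$)
$\left(H{\left(-38 \right)} + 892\right) \left(-9236 + 39523\right) = \left(\left(-7 + 4 \left(-38\right)^{2}\right) + 892\right) \left(-9236 + 39523\right) = \left(\left(-7 + 4 \cdot 1444\right) + 892\right) 30287 = \left(\left(-7 + 5776\right) + 892\right) 30287 = \left(5769 + 892\right) 30287 = 6661 \cdot 30287 = 201741707$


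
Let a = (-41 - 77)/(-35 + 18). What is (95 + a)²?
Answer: 3003289/289 ≈ 10392.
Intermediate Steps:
a = 118/17 (a = -118/(-17) = -118*(-1/17) = 118/17 ≈ 6.9412)
(95 + a)² = (95 + 118/17)² = (1733/17)² = 3003289/289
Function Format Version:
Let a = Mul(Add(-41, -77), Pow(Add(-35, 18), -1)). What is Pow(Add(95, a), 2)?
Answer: Rational(3003289, 289) ≈ 10392.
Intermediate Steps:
a = Rational(118, 17) (a = Mul(-118, Pow(-17, -1)) = Mul(-118, Rational(-1, 17)) = Rational(118, 17) ≈ 6.9412)
Pow(Add(95, a), 2) = Pow(Add(95, Rational(118, 17)), 2) = Pow(Rational(1733, 17), 2) = Rational(3003289, 289)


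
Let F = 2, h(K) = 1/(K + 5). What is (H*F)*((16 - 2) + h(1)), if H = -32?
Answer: -2720/3 ≈ -906.67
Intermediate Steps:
h(K) = 1/(5 + K)
(H*F)*((16 - 2) + h(1)) = (-32*2)*((16 - 2) + 1/(5 + 1)) = -64*(14 + 1/6) = -64*85/6 = -2720/3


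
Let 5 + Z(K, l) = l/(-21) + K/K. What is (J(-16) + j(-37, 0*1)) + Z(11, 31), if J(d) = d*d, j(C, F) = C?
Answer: 4484/21 ≈ 213.52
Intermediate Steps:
J(d) = d**2
Z(K, l) = -4 - l/21 (Z(K, l) = -5 + (l/(-21) + K/K) = -5 + (l*(-1/21) + 1) = -5 + (-l/21 + 1) = -5 + (1 - l/21) = -4 - l/21)
(J(-16) + j(-37, 0*1)) + Z(11, 31) = ((-16)**2 - 37) + (-4 - 1/21*31) = (256 - 37) + (-4 - 31/21) = 219 - 115/21 = 4484/21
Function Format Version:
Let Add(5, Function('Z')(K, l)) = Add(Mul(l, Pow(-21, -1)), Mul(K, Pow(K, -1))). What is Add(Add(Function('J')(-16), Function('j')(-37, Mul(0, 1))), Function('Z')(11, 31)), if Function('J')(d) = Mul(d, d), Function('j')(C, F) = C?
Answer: Rational(4484, 21) ≈ 213.52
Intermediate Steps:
Function('J')(d) = Pow(d, 2)
Function('Z')(K, l) = Add(-4, Mul(Rational(-1, 21), l)) (Function('Z')(K, l) = Add(-5, Add(Mul(l, Pow(-21, -1)), Mul(K, Pow(K, -1)))) = Add(-5, Add(Mul(l, Rational(-1, 21)), 1)) = Add(-5, Add(Mul(Rational(-1, 21), l), 1)) = Add(-5, Add(1, Mul(Rational(-1, 21), l))) = Add(-4, Mul(Rational(-1, 21), l)))
Add(Add(Function('J')(-16), Function('j')(-37, Mul(0, 1))), Function('Z')(11, 31)) = Add(Add(Pow(-16, 2), -37), Add(-4, Mul(Rational(-1, 21), 31))) = Add(Add(256, -37), Add(-4, Rational(-31, 21))) = Add(219, Rational(-115, 21)) = Rational(4484, 21)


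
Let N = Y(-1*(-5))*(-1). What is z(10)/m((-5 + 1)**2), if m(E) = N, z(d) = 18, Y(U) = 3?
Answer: -6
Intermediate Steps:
N = -3 (N = 3*(-1) = -3)
m(E) = -3
z(10)/m((-5 + 1)**2) = 18/(-3) = 18*(-1/3) = -6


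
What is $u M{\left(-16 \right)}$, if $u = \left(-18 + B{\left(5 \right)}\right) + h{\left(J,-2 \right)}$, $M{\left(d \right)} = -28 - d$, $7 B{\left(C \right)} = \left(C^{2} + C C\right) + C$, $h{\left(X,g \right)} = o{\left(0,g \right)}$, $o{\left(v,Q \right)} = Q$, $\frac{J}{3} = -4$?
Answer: $\frac{1020}{7} \approx 145.71$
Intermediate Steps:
$J = -12$ ($J = 3 \left(-4\right) = -12$)
$h{\left(X,g \right)} = g$
$B{\left(C \right)} = \frac{C}{7} + \frac{2 C^{2}}{7}$ ($B{\left(C \right)} = \frac{\left(C^{2} + C C\right) + C}{7} = \frac{\left(C^{2} + C^{2}\right) + C}{7} = \frac{2 C^{2} + C}{7} = \frac{C + 2 C^{2}}{7} = \frac{C}{7} + \frac{2 C^{2}}{7}$)
$u = - \frac{85}{7}$ ($u = \left(-18 + \frac{1}{7} \cdot 5 \left(1 + 2 \cdot 5\right)\right) - 2 = \left(-18 + \frac{1}{7} \cdot 5 \left(1 + 10\right)\right) - 2 = \left(-18 + \frac{1}{7} \cdot 5 \cdot 11\right) - 2 = \left(-18 + \frac{55}{7}\right) - 2 = - \frac{71}{7} - 2 = - \frac{85}{7} \approx -12.143$)
$u M{\left(-16 \right)} = - \frac{85 \left(-28 - -16\right)}{7} = - \frac{85 \left(-28 + 16\right)}{7} = \left(- \frac{85}{7}\right) \left(-12\right) = \frac{1020}{7}$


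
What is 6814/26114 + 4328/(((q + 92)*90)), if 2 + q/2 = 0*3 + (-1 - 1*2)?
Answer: 20413589/24090165 ≈ 0.84738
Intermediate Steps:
q = -10 (q = -4 + 2*(0*3 + (-1 - 1*2)) = -4 + 2*(0 + (-1 - 2)) = -4 + 2*(0 - 3) = -4 + 2*(-3) = -4 - 6 = -10)
6814/26114 + 4328/(((q + 92)*90)) = 6814/26114 + 4328/(((-10 + 92)*90)) = 6814*(1/26114) + 4328/((82*90)) = 3407/13057 + 4328/7380 = 3407/13057 + 4328*(1/7380) = 3407/13057 + 1082/1845 = 20413589/24090165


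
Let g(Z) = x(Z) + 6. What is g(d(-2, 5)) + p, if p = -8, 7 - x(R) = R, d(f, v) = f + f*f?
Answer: 3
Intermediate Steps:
d(f, v) = f + f**2
x(R) = 7 - R
g(Z) = 13 - Z (g(Z) = (7 - Z) + 6 = 13 - Z)
g(d(-2, 5)) + p = (13 - (-2)*(1 - 2)) - 8 = (13 - (-2)*(-1)) - 8 = (13 - 1*2) - 8 = (13 - 2) - 8 = 11 - 8 = 3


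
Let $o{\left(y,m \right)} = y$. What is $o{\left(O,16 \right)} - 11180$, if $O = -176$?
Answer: $-11356$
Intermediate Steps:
$o{\left(O,16 \right)} - 11180 = -176 - 11180 = -11356$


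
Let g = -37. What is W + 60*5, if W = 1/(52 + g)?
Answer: 4501/15 ≈ 300.07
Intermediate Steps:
W = 1/15 (W = 1/(52 - 37) = 1/15 ≈ 0.066667)
W + 60*5 = 1/15 + 60*5 = 1/15 + 300 = 4501/15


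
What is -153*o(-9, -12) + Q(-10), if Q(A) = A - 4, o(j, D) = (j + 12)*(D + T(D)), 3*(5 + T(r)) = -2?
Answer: 8095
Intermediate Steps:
T(r) = -17/3 (T(r) = -5 + (⅓)*(-2) = -5 - ⅔ = -17/3)
o(j, D) = (12 + j)*(-17/3 + D) (o(j, D) = (j + 12)*(D - 17/3) = (12 + j)*(-17/3 + D))
Q(A) = -4 + A
-153*o(-9, -12) + Q(-10) = -153*(-68 + 12*(-12) - 17/3*(-9) - 12*(-9)) + (-4 - 10) = -153*(-68 - 144 + 51 + 108) - 14 = -153*(-53) - 14 = 8109 - 14 = 8095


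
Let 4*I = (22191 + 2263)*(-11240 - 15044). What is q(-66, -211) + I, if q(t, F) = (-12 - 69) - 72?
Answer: -160687387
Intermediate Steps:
q(t, F) = -153 (q(t, F) = -81 - 72 = -153)
I = -160687234 (I = ((22191 + 2263)*(-11240 - 15044))/4 = (24454*(-26284))/4 = (¼)*(-642748936) = -160687234)
q(-66, -211) + I = -153 - 160687234 = -160687387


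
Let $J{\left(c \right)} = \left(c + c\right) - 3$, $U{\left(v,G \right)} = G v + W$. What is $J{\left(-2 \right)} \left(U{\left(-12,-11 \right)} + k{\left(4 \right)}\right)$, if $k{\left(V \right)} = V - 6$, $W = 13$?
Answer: $-1001$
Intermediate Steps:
$k{\left(V \right)} = -6 + V$ ($k{\left(V \right)} = V - 6 = -6 + V$)
$U{\left(v,G \right)} = 13 + G v$ ($U{\left(v,G \right)} = G v + 13 = 13 + G v$)
$J{\left(c \right)} = -3 + 2 c$ ($J{\left(c \right)} = 2 c - 3 = -3 + 2 c$)
$J{\left(-2 \right)} \left(U{\left(-12,-11 \right)} + k{\left(4 \right)}\right) = \left(-3 + 2 \left(-2\right)\right) \left(\left(13 - -132\right) + \left(-6 + 4\right)\right) = \left(-3 - 4\right) \left(\left(13 + 132\right) - 2\right) = - 7 \left(145 - 2\right) = \left(-7\right) 143 = -1001$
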